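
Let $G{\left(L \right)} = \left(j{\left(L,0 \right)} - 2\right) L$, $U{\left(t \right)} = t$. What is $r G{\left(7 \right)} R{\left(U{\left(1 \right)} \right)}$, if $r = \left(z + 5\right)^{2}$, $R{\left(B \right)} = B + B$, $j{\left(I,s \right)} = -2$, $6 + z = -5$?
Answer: $-2016$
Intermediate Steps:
$z = -11$ ($z = -6 - 5 = -11$)
$G{\left(L \right)} = - 4 L$ ($G{\left(L \right)} = \left(-2 - 2\right) L = - 4 L$)
$R{\left(B \right)} = 2 B$
$r = 36$ ($r = \left(-11 + 5\right)^{2} = \left(-6\right)^{2} = 36$)
$r G{\left(7 \right)} R{\left(U{\left(1 \right)} \right)} = 36 \left(\left(-4\right) 7\right) 2 \cdot 1 = 36 \left(-28\right) 2 = \left(-1008\right) 2 = -2016$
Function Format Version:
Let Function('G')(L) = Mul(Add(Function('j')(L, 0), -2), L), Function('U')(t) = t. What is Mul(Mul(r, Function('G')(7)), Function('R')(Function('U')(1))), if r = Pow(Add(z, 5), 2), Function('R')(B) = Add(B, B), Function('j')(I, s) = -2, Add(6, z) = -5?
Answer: -2016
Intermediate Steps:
z = -11 (z = Add(-6, -5) = -11)
Function('G')(L) = Mul(-4, L) (Function('G')(L) = Mul(Add(-2, -2), L) = Mul(-4, L))
Function('R')(B) = Mul(2, B)
r = 36 (r = Pow(Add(-11, 5), 2) = Pow(-6, 2) = 36)
Mul(Mul(r, Function('G')(7)), Function('R')(Function('U')(1))) = Mul(Mul(36, Mul(-4, 7)), Mul(2, 1)) = Mul(Mul(36, -28), 2) = Mul(-1008, 2) = -2016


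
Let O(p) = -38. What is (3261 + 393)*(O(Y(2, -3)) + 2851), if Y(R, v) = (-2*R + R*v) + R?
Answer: 10278702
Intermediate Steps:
Y(R, v) = -R + R*v
(3261 + 393)*(O(Y(2, -3)) + 2851) = (3261 + 393)*(-38 + 2851) = 3654*2813 = 10278702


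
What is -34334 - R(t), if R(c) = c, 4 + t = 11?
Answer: -34341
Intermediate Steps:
t = 7 (t = -4 + 11 = 7)
-34334 - R(t) = -34334 - 1*7 = -34334 - 7 = -34341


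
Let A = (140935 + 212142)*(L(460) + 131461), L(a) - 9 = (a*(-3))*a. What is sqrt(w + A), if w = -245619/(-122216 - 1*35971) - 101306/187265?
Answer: 3*I*sqrt(428886552522204708449815115)/147377555 ≈ 4.2156e+5*I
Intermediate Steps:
L(a) = 9 - 3*a**2 (L(a) = 9 + (a*(-3))*a = 9 + (-3*a)*a = 9 - 3*a**2)
A = -177714246410 (A = (140935 + 212142)*((9 - 3*460**2) + 131461) = 353077*((9 - 3*211600) + 131461) = 353077*((9 - 634800) + 131461) = 353077*(-634791 + 131461) = 353077*(-503330) = -177714246410)
w = 149107213/147377555 (w = -245619/(-122216 - 35971) - 101306*1/187265 = -245619/(-158187) - 101306/187265 = -245619*(-1/158187) - 101306/187265 = 81873/52729 - 101306/187265 = 149107213/147377555 ≈ 1.0117)
sqrt(w + A) = sqrt(149107213/147377555 - 177714246410) = sqrt(-26191091124424220337/147377555) = 3*I*sqrt(428886552522204708449815115)/147377555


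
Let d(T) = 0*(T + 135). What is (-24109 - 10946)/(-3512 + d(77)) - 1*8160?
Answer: -28622865/3512 ≈ -8150.0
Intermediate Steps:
d(T) = 0 (d(T) = 0*(135 + T) = 0)
(-24109 - 10946)/(-3512 + d(77)) - 1*8160 = (-24109 - 10946)/(-3512 + 0) - 1*8160 = -35055/(-3512) - 8160 = -35055*(-1/3512) - 8160 = 35055/3512 - 8160 = -28622865/3512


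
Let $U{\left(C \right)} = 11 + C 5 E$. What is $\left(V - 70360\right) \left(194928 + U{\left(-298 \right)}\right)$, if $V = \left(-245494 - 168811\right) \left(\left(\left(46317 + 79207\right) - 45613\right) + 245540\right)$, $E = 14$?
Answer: $-23472124210916285$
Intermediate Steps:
$V = -134835976555$ ($V = - 414305 \left(\left(125524 - 45613\right) + 245540\right) = - 414305 \left(79911 + 245540\right) = \left(-414305\right) 325451 = -134835976555$)
$U{\left(C \right)} = 11 + 70 C$ ($U{\left(C \right)} = 11 + C 5 \cdot 14 = 11 + 5 C 14 = 11 + 70 C$)
$\left(V - 70360\right) \left(194928 + U{\left(-298 \right)}\right) = \left(-134835976555 - 70360\right) \left(194928 + \left(11 + 70 \left(-298\right)\right)\right) = - 134836046915 \left(194928 + \left(11 - 20860\right)\right) = - 134836046915 \left(194928 - 20849\right) = \left(-134836046915\right) 174079 = -23472124210916285$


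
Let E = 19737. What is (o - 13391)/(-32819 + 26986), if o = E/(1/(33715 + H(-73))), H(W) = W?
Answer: -663978763/5833 ≈ -1.1383e+5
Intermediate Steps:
o = 663992154 (o = 19737/(1/(33715 - 73)) = 19737/(1/33642) = 19737*33642 = 663992154)
(o - 13391)/(-32819 + 26986) = (663992154 - 13391)/(-32819 + 26986) = 663978763/(-5833) = 663978763*(-1/5833) = -663978763/5833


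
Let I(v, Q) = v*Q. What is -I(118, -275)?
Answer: 32450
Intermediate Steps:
I(v, Q) = Q*v
-I(118, -275) = -(-275)*118 = -1*(-32450) = 32450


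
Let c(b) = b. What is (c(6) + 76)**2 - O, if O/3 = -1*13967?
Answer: 48625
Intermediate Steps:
O = -41901 (O = 3*(-1*13967) = 3*(-13967) = -41901)
(c(6) + 76)**2 - O = (6 + 76)**2 - 1*(-41901) = 82**2 + 41901 = 6724 + 41901 = 48625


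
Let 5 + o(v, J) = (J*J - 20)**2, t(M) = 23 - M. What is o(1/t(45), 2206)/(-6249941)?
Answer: -23682004685051/6249941 ≈ -3.7892e+6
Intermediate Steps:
o(v, J) = -5 + (-20 + J**2)**2 (o(v, J) = -5 + (J*J - 20)**2 = -5 + (J**2 - 20)**2 = -5 + (-20 + J**2)**2)
o(1/t(45), 2206)/(-6249941) = (-5 + (-20 + 2206**2)**2)/(-6249941) = (-5 + (-20 + 4866436)**2)*(-1/6249941) = (-5 + 4866416**2)*(-1/6249941) = (-5 + 23682004685056)*(-1/6249941) = 23682004685051*(-1/6249941) = -23682004685051/6249941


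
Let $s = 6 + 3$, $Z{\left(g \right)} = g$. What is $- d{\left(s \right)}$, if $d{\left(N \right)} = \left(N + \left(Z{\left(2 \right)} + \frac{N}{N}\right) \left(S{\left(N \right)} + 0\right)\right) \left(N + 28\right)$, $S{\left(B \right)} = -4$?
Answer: $111$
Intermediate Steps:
$s = 9$
$d{\left(N \right)} = \left(-12 + N\right) \left(28 + N\right)$ ($d{\left(N \right)} = \left(N + \left(2 + \frac{N}{N}\right) \left(-4 + 0\right)\right) \left(N + 28\right) = \left(N + \left(2 + 1\right) \left(-4\right)\right) \left(28 + N\right) = \left(N + 3 \left(-4\right)\right) \left(28 + N\right) = \left(N - 12\right) \left(28 + N\right) = \left(-12 + N\right) \left(28 + N\right)$)
$- d{\left(s \right)} = - (-336 + 9^{2} + 16 \cdot 9) = - (-336 + 81 + 144) = \left(-1\right) \left(-111\right) = 111$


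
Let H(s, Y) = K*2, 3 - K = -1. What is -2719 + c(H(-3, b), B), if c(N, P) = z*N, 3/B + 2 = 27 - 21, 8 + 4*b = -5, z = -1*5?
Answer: -2759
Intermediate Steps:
z = -5
K = 4 (K = 3 - 1*(-1) = 3 + 1 = 4)
b = -13/4 (b = -2 + (1/4)*(-5) = -2 - 5/4 = -13/4 ≈ -3.2500)
B = 3/4 (B = 3/(-2 + (27 - 21)) = 3/(-2 + 6) = 3/4 ≈ 0.75000)
H(s, Y) = 8 (H(s, Y) = 4*2 = 8)
c(N, P) = -5*N
-2719 + c(H(-3, b), B) = -2719 - 5*8 = -2719 - 40 = -2759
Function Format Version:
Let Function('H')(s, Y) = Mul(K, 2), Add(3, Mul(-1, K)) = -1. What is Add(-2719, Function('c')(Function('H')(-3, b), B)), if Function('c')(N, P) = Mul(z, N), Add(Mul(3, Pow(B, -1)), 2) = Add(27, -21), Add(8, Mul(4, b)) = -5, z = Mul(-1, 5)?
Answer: -2759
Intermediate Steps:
z = -5
K = 4 (K = Add(3, Mul(-1, -1)) = Add(3, 1) = 4)
b = Rational(-13, 4) (b = Add(-2, Mul(Rational(1, 4), -5)) = Add(-2, Rational(-5, 4)) = Rational(-13, 4) ≈ -3.2500)
B = Rational(3, 4) (B = Mul(3, Pow(Add(-2, Add(27, -21)), -1)) = Mul(3, Pow(Add(-2, 6), -1)) = Mul(3, Pow(4, -1)) = Mul(3, Rational(1, 4)) = Rational(3, 4) ≈ 0.75000)
Function('H')(s, Y) = 8 (Function('H')(s, Y) = Mul(4, 2) = 8)
Function('c')(N, P) = Mul(-5, N)
Add(-2719, Function('c')(Function('H')(-3, b), B)) = Add(-2719, Mul(-5, 8)) = Add(-2719, -40) = -2759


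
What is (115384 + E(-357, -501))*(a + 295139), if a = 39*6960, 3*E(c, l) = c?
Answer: 65306728435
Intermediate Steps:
E(c, l) = c/3
a = 271440
(115384 + E(-357, -501))*(a + 295139) = (115384 + (1/3)*(-357))*(271440 + 295139) = (115384 - 119)*566579 = 115265*566579 = 65306728435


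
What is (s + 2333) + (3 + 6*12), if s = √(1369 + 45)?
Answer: 2408 + √1414 ≈ 2445.6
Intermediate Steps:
s = √1414 ≈ 37.603
(s + 2333) + (3 + 6*12) = (√1414 + 2333) + (3 + 6*12) = (2333 + √1414) + (3 + 72) = (2333 + √1414) + 75 = 2408 + √1414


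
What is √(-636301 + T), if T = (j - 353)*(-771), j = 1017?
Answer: I*√1148245 ≈ 1071.6*I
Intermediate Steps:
T = -511944 (T = (1017 - 353)*(-771) = 664*(-771) = -511944)
√(-636301 + T) = √(-636301 - 511944) = √(-1148245) = I*√1148245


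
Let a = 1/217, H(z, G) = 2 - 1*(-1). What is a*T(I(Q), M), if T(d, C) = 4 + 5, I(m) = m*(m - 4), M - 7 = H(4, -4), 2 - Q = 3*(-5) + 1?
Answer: 9/217 ≈ 0.041475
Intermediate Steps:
H(z, G) = 3 (H(z, G) = 2 + 1 = 3)
Q = 16 (Q = 2 - (3*(-5) + 1) = 2 - (-15 + 1) = 2 - 1*(-14) = 2 + 14 = 16)
M = 10 (M = 7 + 3 = 10)
I(m) = m*(-4 + m)
T(d, C) = 9
a = 1/217 ≈ 0.0046083
a*T(I(Q), M) = (1/217)*9 = 9/217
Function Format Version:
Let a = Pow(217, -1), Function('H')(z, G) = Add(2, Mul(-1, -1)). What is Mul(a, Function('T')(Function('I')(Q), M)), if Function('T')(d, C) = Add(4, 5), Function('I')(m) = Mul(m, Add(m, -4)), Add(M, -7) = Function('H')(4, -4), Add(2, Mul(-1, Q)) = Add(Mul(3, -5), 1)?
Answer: Rational(9, 217) ≈ 0.041475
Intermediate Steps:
Function('H')(z, G) = 3 (Function('H')(z, G) = Add(2, 1) = 3)
Q = 16 (Q = Add(2, Mul(-1, Add(Mul(3, -5), 1))) = Add(2, Mul(-1, Add(-15, 1))) = Add(2, Mul(-1, -14)) = Add(2, 14) = 16)
M = 10 (M = Add(7, 3) = 10)
Function('I')(m) = Mul(m, Add(-4, m))
Function('T')(d, C) = 9
a = Rational(1, 217) ≈ 0.0046083
Mul(a, Function('T')(Function('I')(Q), M)) = Mul(Rational(1, 217), 9) = Rational(9, 217)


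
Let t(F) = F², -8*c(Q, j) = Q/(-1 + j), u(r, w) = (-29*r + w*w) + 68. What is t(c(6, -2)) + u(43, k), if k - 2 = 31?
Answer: -1439/16 ≈ -89.938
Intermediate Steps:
k = 33 (k = 2 + 31 = 33)
u(r, w) = 68 + w² - 29*r (u(r, w) = (-29*r + w²) + 68 = (w² - 29*r) + 68 = 68 + w² - 29*r)
c(Q, j) = -Q/(8*(-1 + j))
t(c(6, -2)) + u(43, k) = (-1*6/(-8 + 8*(-2)))² + (68 + 33² - 29*43) = (-1*6/(-8 - 16))² + (68 + 1089 - 1247) = (-1*6/(-24))² - 90 = (-1*6*(-1/24))² - 90 = (¼)² - 90 = 1/16 - 90 = -1439/16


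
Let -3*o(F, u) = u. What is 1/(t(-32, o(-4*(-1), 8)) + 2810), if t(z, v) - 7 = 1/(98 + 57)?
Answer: 155/436636 ≈ 0.00035499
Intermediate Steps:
o(F, u) = -u/3
t(z, v) = 1086/155 (t(z, v) = 7 + 1/(98 + 57) = 7 + 1/155 = 1086/155)
1/(t(-32, o(-4*(-1), 8)) + 2810) = 1/(1086/155 + 2810) = 1/(436636/155) = 155/436636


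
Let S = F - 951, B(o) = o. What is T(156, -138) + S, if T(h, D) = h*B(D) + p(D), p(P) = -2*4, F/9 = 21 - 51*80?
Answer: -59018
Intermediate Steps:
F = -36531 (F = 9*(21 - 51*80) = 9*(21 - 4080) = 9*(-4059) = -36531)
p(P) = -8
T(h, D) = -8 + D*h (T(h, D) = h*D - 8 = D*h - 8 = -8 + D*h)
S = -37482 (S = -36531 - 951 = -37482)
T(156, -138) + S = (-8 - 138*156) - 37482 = (-8 - 21528) - 37482 = -21536 - 37482 = -59018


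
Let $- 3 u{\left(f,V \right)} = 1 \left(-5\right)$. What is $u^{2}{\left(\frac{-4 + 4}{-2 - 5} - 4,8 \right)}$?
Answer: $\frac{25}{9} \approx 2.7778$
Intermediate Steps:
$u{\left(f,V \right)} = \frac{5}{3}$ ($u{\left(f,V \right)} = - \frac{1 \left(-5\right)}{3} = \left(- \frac{1}{3}\right) \left(-5\right) = \frac{5}{3}$)
$u^{2}{\left(\frac{-4 + 4}{-2 - 5} - 4,8 \right)} = \left(\frac{5}{3}\right)^{2} = \frac{25}{9}$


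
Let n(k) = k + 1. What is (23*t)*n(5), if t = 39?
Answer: 5382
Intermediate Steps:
n(k) = 1 + k
(23*t)*n(5) = (23*39)*(1 + 5) = 897*6 = 5382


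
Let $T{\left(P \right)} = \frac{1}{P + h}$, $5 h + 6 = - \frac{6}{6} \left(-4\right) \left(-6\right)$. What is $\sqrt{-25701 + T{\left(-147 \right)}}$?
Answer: $\frac{i \sqrt{66848318}}{51} \approx 160.32 i$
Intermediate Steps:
$h = -6$ ($h = - \frac{6}{5} + \frac{- \frac{6}{6} \left(-4\right) \left(-6\right)}{5} = - \frac{6}{5} + \frac{\left(-6\right) \frac{1}{6} \left(-4\right) \left(-6\right)}{5} = - \frac{6}{5} + \frac{\left(-1\right) \left(-4\right) \left(-6\right)}{5} = - \frac{6}{5} + \frac{4 \left(-6\right)}{5} = - \frac{6}{5} + \frac{1}{5} \left(-24\right) = - \frac{6}{5} - \frac{24}{5} = -6$)
$T{\left(P \right)} = \frac{1}{-6 + P}$ ($T{\left(P \right)} = \frac{1}{P - 6} = \frac{1}{-6 + P}$)
$\sqrt{-25701 + T{\left(-147 \right)}} = \sqrt{-25701 + \frac{1}{-6 - 147}} = \sqrt{-25701 + \frac{1}{-153}} = \sqrt{-25701 - \frac{1}{153}} = \sqrt{- \frac{3932254}{153}} = \frac{i \sqrt{66848318}}{51}$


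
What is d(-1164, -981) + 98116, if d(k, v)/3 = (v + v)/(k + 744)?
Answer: 6869101/70 ≈ 98130.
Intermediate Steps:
d(k, v) = 6*v/(744 + k) (d(k, v) = 3*((v + v)/(k + 744)) = 3*((2*v)/(744 + k)) = 3*(2*v/(744 + k)) = 6*v/(744 + k))
d(-1164, -981) + 98116 = 6*(-981)/(744 - 1164) + 98116 = 6*(-981)/(-420) + 98116 = 6*(-981)*(-1/420) + 98116 = 981/70 + 98116 = 6869101/70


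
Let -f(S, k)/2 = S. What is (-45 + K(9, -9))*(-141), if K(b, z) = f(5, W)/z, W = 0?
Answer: 18565/3 ≈ 6188.3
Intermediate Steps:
f(S, k) = -2*S
K(b, z) = -10/z (K(b, z) = (-2*5)/z = -10/z)
(-45 + K(9, -9))*(-141) = (-45 - 10/(-9))*(-141) = (-45 - 10*(-⅑))*(-141) = (-45 + 10/9)*(-141) = -395/9*(-141) = 18565/3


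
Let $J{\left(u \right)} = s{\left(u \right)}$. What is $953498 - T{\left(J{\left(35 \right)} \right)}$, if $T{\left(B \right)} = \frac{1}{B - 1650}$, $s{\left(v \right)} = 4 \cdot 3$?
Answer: $\frac{1561829725}{1638} \approx 9.535 \cdot 10^{5}$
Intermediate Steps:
$s{\left(v \right)} = 12$
$J{\left(u \right)} = 12$
$T{\left(B \right)} = \frac{1}{-1650 + B}$
$953498 - T{\left(J{\left(35 \right)} \right)} = 953498 - \frac{1}{-1650 + 12} = 953498 - \frac{1}{-1638} = 953498 - - \frac{1}{1638} = 953498 + \frac{1}{1638} = \frac{1561829725}{1638}$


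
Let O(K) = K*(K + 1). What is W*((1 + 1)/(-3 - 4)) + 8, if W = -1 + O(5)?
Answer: -2/7 ≈ -0.28571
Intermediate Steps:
O(K) = K*(1 + K)
W = 29 (W = -1 + 5*(1 + 5) = -1 + 5*6 = -1 + 30 = 29)
W*((1 + 1)/(-3 - 4)) + 8 = 29*((1 + 1)/(-3 - 4)) + 8 = 29*(2/(-7)) + 8 = 29*(2*(-1/7)) + 8 = 29*(-2/7) + 8 = -58/7 + 8 = -2/7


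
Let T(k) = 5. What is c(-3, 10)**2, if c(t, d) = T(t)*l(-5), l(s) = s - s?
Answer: 0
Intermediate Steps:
l(s) = 0
c(t, d) = 0 (c(t, d) = 5*0 = 0)
c(-3, 10)**2 = 0**2 = 0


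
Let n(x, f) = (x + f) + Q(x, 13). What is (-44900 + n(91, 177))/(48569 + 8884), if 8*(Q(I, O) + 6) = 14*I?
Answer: -59305/76604 ≈ -0.77418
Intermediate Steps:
Q(I, O) = -6 + 7*I/4 (Q(I, O) = -6 + (14*I)/8 = -6 + 7*I/4)
n(x, f) = -6 + f + 11*x/4 (n(x, f) = (x + f) + (-6 + 7*x/4) = (f + x) + (-6 + 7*x/4) = -6 + f + 11*x/4)
(-44900 + n(91, 177))/(48569 + 8884) = (-44900 + (-6 + 177 + (11/4)*91))/(48569 + 8884) = (-44900 + (-6 + 177 + 1001/4))/57453 = (-44900 + 1685/4)*(1/57453) = -177915/4*1/57453 = -59305/76604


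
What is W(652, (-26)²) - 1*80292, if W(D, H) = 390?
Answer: -79902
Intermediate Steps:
W(652, (-26)²) - 1*80292 = 390 - 1*80292 = 390 - 80292 = -79902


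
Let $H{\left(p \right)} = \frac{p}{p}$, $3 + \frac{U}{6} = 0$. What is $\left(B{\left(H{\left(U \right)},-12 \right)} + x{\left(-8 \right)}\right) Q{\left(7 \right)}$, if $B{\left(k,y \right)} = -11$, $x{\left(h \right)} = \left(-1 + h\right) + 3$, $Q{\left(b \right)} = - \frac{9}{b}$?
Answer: $\frac{153}{7} \approx 21.857$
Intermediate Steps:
$U = -18$ ($U = -18 + 6 \cdot 0 = -18 + 0 = -18$)
$H{\left(p \right)} = 1$
$x{\left(h \right)} = 2 + h$
$\left(B{\left(H{\left(U \right)},-12 \right)} + x{\left(-8 \right)}\right) Q{\left(7 \right)} = \left(-11 + \left(2 - 8\right)\right) \left(- \frac{9}{7}\right) = \left(-11 - 6\right) \left(\left(-9\right) \frac{1}{7}\right) = \left(-17\right) \left(- \frac{9}{7}\right) = \frac{153}{7}$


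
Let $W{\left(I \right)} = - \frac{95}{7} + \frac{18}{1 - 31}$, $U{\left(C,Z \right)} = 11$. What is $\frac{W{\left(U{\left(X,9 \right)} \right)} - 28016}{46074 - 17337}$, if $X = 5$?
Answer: $- \frac{981056}{1005795} \approx -0.9754$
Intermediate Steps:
$W{\left(I \right)} = - \frac{496}{35}$ ($W{\left(I \right)} = \left(-95\right) \frac{1}{7} + \frac{18}{-30} = - \frac{95}{7} + 18 \left(- \frac{1}{30}\right) = - \frac{95}{7} - \frac{3}{5} = - \frac{496}{35}$)
$\frac{W{\left(U{\left(X,9 \right)} \right)} - 28016}{46074 - 17337} = \frac{- \frac{496}{35} - 28016}{46074 - 17337} = - \frac{981056}{35 \cdot 28737} = \left(- \frac{981056}{35}\right) \frac{1}{28737} = - \frac{981056}{1005795}$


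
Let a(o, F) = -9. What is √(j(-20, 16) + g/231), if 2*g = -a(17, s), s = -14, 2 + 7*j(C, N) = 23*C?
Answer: 3*I*√173866/154 ≈ 8.1228*I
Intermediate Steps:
j(C, N) = -2/7 + 23*C/7 (j(C, N) = -2/7 + (23*C)/7 = -2/7 + 23*C/7)
g = 9/2 (g = (-1*(-9))/2 = (½)*9 = 9/2 ≈ 4.5000)
√(j(-20, 16) + g/231) = √((-2/7 + (23/7)*(-20)) + (9/2)/231) = √((-2/7 - 460/7) + (9/2)*(1/231)) = √(-66 + 3/154) = √(-10161/154) = 3*I*√173866/154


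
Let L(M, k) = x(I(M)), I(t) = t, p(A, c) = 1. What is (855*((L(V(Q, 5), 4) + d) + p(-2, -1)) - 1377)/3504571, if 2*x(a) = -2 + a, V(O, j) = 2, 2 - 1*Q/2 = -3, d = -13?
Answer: -11637/3504571 ≈ -0.0033205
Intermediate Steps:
Q = 10 (Q = 4 - 2*(-3) = 4 + 6 = 10)
x(a) = -1 + a/2 (x(a) = (-2 + a)/2 = -1 + a/2)
L(M, k) = -1 + M/2
(855*((L(V(Q, 5), 4) + d) + p(-2, -1)) - 1377)/3504571 = (855*(((-1 + (½)*2) - 13) + 1) - 1377)/3504571 = (855*(((-1 + 1) - 13) + 1) - 1377)*(1/3504571) = (855*((0 - 13) + 1) - 1377)*(1/3504571) = (855*(-13 + 1) - 1377)*(1/3504571) = (855*(-12) - 1377)*(1/3504571) = (-10260 - 1377)*(1/3504571) = -11637*1/3504571 = -11637/3504571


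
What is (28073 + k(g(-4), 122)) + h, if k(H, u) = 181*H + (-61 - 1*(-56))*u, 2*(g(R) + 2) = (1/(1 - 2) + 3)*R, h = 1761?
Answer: 28138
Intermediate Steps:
g(R) = -2 + R (g(R) = -2 + ((1/(1 - 2) + 3)*R)/2 = -2 + ((1/(-1) + 3)*R)/2 = -2 + ((-1 + 3)*R)/2 = -2 + (2*R)/2 = -2 + R)
k(H, u) = -5*u + 181*H (k(H, u) = 181*H + (-61 + 56)*u = 181*H - 5*u = -5*u + 181*H)
(28073 + k(g(-4), 122)) + h = (28073 + (-5*122 + 181*(-2 - 4))) + 1761 = (28073 + (-610 + 181*(-6))) + 1761 = (28073 + (-610 - 1086)) + 1761 = (28073 - 1696) + 1761 = 26377 + 1761 = 28138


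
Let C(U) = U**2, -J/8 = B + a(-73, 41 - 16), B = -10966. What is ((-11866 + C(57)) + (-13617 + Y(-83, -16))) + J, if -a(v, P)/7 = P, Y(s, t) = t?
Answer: 66878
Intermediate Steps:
a(v, P) = -7*P
J = 89128 (J = -8*(-10966 - 7*(41 - 16)) = -8*(-10966 - 7*25) = -8*(-10966 - 175) = -8*(-11141) = 89128)
((-11866 + C(57)) + (-13617 + Y(-83, -16))) + J = ((-11866 + 57**2) + (-13617 - 16)) + 89128 = ((-11866 + 3249) - 13633) + 89128 = (-8617 - 13633) + 89128 = -22250 + 89128 = 66878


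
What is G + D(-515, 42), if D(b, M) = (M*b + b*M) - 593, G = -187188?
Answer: -231041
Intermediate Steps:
D(b, M) = -593 + 2*M*b (D(b, M) = (M*b + M*b) - 593 = 2*M*b - 593 = -593 + 2*M*b)
G + D(-515, 42) = -187188 + (-593 + 2*42*(-515)) = -187188 + (-593 - 43260) = -187188 - 43853 = -231041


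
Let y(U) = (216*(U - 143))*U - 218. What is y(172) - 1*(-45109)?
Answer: 1122299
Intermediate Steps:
y(U) = -218 + U*(-30888 + 216*U) (y(U) = (216*(-143 + U))*U - 218 = (-30888 + 216*U)*U - 218 = U*(-30888 + 216*U) - 218 = -218 + U*(-30888 + 216*U))
y(172) - 1*(-45109) = (-218 - 30888*172 + 216*172**2) - 1*(-45109) = (-218 - 5312736 + 216*29584) + 45109 = (-218 - 5312736 + 6390144) + 45109 = 1077190 + 45109 = 1122299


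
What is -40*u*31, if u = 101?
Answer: -125240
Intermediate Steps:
-40*u*31 = -40*101*31 = -4040*31 = -125240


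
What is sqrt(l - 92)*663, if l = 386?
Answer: 4641*sqrt(6) ≈ 11368.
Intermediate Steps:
sqrt(l - 92)*663 = sqrt(386 - 92)*663 = sqrt(294)*663 = (7*sqrt(6))*663 = 4641*sqrt(6)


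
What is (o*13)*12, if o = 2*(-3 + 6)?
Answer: 936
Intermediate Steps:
o = 6 (o = 2*3 = 6)
(o*13)*12 = (6*13)*12 = 78*12 = 936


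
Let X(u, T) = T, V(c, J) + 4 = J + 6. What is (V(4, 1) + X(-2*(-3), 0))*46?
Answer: 138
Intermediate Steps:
V(c, J) = 2 + J (V(c, J) = -4 + (J + 6) = -4 + (6 + J) = 2 + J)
(V(4, 1) + X(-2*(-3), 0))*46 = ((2 + 1) + 0)*46 = (3 + 0)*46 = 3*46 = 138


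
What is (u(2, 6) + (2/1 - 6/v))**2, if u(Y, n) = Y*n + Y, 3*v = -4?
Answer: 1681/4 ≈ 420.25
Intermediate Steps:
v = -4/3 (v = (1/3)*(-4) = -4/3 ≈ -1.3333)
u(Y, n) = Y + Y*n
(u(2, 6) + (2/1 - 6/v))**2 = (2*(1 + 6) + (2/1 - 6/(-4/3)))**2 = (2*7 + (2*1 - 6*(-3/4)))**2 = (14 + (2 + 9/2))**2 = (14 + 13/2)**2 = (41/2)**2 = 1681/4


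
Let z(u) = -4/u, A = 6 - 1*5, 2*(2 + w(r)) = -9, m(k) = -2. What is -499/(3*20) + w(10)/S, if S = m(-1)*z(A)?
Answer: -2191/240 ≈ -9.1292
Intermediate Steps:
w(r) = -13/2 (w(r) = -2 + (1/2)*(-9) = -2 - 9/2 = -13/2)
A = 1 (A = 6 - 5 = 1)
S = 8 (S = -(-8)/1 = -(-8) = -2*(-4) = 8)
-499/(3*20) + w(10)/S = -499/(3*20) - 13/2/8 = -499/60 - 13/2*1/8 = -499*1/60 - 13/16 = -499/60 - 13/16 = -2191/240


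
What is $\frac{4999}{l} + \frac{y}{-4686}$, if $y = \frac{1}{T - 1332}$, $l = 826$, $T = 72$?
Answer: $\frac{301182617}{49765320} \approx 6.0521$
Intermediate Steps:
$y = - \frac{1}{1260}$ ($y = \frac{1}{72 - 1332} = \frac{1}{-1260} = - \frac{1}{1260} \approx -0.00079365$)
$\frac{4999}{l} + \frac{y}{-4686} = \frac{4999}{826} - \frac{1}{1260 \left(-4686\right)} = 4999 \cdot \frac{1}{826} - - \frac{1}{5904360} = \frac{4999}{826} + \frac{1}{5904360} = \frac{301182617}{49765320}$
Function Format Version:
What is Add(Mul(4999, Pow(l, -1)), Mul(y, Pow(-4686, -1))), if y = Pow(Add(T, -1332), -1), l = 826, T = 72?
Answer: Rational(301182617, 49765320) ≈ 6.0521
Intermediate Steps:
y = Rational(-1, 1260) (y = Pow(Add(72, -1332), -1) = Pow(-1260, -1) = Rational(-1, 1260) ≈ -0.00079365)
Add(Mul(4999, Pow(l, -1)), Mul(y, Pow(-4686, -1))) = Add(Mul(4999, Pow(826, -1)), Mul(Rational(-1, 1260), Pow(-4686, -1))) = Add(Mul(4999, Rational(1, 826)), Mul(Rational(-1, 1260), Rational(-1, 4686))) = Add(Rational(4999, 826), Rational(1, 5904360)) = Rational(301182617, 49765320)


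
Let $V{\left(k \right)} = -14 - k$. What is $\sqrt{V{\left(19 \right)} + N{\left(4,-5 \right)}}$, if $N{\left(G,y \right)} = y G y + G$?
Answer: $\sqrt{71} \approx 8.4261$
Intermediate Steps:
$N{\left(G,y \right)} = G + G y^{2}$ ($N{\left(G,y \right)} = G y y + G = G y^{2} + G = G + G y^{2}$)
$\sqrt{V{\left(19 \right)} + N{\left(4,-5 \right)}} = \sqrt{\left(-14 - 19\right) + 4 \left(1 + \left(-5\right)^{2}\right)} = \sqrt{\left(-14 - 19\right) + 4 \left(1 + 25\right)} = \sqrt{-33 + 4 \cdot 26} = \sqrt{-33 + 104} = \sqrt{71}$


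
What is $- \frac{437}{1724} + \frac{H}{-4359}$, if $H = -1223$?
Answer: $\frac{203569}{7514916} \approx 0.027089$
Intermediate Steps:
$- \frac{437}{1724} + \frac{H}{-4359} = - \frac{437}{1724} - \frac{1223}{-4359} = \left(-437\right) \frac{1}{1724} - - \frac{1223}{4359} = - \frac{437}{1724} + \frac{1223}{4359} = \frac{203569}{7514916}$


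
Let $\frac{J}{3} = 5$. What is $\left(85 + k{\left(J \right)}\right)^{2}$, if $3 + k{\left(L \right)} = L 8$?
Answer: $40804$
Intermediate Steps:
$J = 15$ ($J = 3 \cdot 5 = 15$)
$k{\left(L \right)} = -3 + 8 L$ ($k{\left(L \right)} = -3 + L 8 = -3 + 8 L$)
$\left(85 + k{\left(J \right)}\right)^{2} = \left(85 + \left(-3 + 8 \cdot 15\right)\right)^{2} = \left(85 + \left(-3 + 120\right)\right)^{2} = \left(85 + 117\right)^{2} = 202^{2} = 40804$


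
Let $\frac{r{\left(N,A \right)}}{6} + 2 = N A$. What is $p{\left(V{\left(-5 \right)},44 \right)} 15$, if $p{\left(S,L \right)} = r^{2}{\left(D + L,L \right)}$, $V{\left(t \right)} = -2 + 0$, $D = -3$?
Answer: $1753490160$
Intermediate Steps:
$V{\left(t \right)} = -2$
$r{\left(N,A \right)} = -12 + 6 A N$ ($r{\left(N,A \right)} = -12 + 6 N A = -12 + 6 A N$)
$p{\left(S,L \right)} = \left(-12 + 6 L \left(-3 + L\right)\right)^{2}$
$p{\left(V{\left(-5 \right)},44 \right)} 15 = 36 \left(-2 + 44 \left(-3 + 44\right)\right)^{2} \cdot 15 = 36 \left(-2 + 44 \cdot 41\right)^{2} \cdot 15 = 36 \left(-2 + 1804\right)^{2} \cdot 15 = 36 \cdot 1802^{2} \cdot 15 = 36 \cdot 3247204 \cdot 15 = 116899344 \cdot 15 = 1753490160$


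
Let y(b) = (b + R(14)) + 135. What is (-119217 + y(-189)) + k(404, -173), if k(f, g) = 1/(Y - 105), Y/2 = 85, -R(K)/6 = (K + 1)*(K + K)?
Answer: -7916414/65 ≈ -1.2179e+5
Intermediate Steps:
R(K) = -12*K*(1 + K) (R(K) = -6*(K + 1)*(K + K) = -6*(1 + K)*2*K = -12*K*(1 + K))
Y = 170 (Y = 2*85 = 170)
y(b) = -2385 + b (y(b) = (b - 12*14*(1 + 14)) + 135 = (b - 12*14*15) + 135 = (b - 2520) + 135 = (-2520 + b) + 135 = -2385 + b)
k(f, g) = 1/65 (k(f, g) = 1/(170 - 105) = 1/65)
(-119217 + y(-189)) + k(404, -173) = (-119217 + (-2385 - 189)) + 1/65 = (-119217 - 2574) + 1/65 = -121791 + 1/65 = -7916414/65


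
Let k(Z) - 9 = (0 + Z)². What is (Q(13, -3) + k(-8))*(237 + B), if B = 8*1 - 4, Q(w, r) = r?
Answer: 16870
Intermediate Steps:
k(Z) = 9 + Z² (k(Z) = 9 + (0 + Z)² = 9 + Z²)
B = 4 (B = 8 - 4 = 4)
(Q(13, -3) + k(-8))*(237 + B) = (-3 + (9 + (-8)²))*(237 + 4) = (-3 + (9 + 64))*241 = (-3 + 73)*241 = 70*241 = 16870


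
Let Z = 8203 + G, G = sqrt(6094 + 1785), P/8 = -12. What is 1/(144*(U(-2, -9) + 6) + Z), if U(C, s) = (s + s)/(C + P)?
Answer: 21833371/198521727762 - 2401*sqrt(7879)/198521727762 ≈ 0.00010891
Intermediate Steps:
P = -96 (P = 8*(-12) = -96)
G = sqrt(7879) ≈ 88.764
U(C, s) = 2*s/(-96 + C) (U(C, s) = (s + s)/(C - 96) = (2*s)/(-96 + C) = 2*s/(-96 + C))
Z = 8203 + sqrt(7879) ≈ 8291.8
1/(144*(U(-2, -9) + 6) + Z) = 1/(144*(2*(-9)/(-96 - 2) + 6) + (8203 + sqrt(7879))) = 1/(144*(2*(-9)/(-98) + 6) + (8203 + sqrt(7879))) = 1/(144*(2*(-9)*(-1/98) + 6) + (8203 + sqrt(7879))) = 1/(144*(9/49 + 6) + (8203 + sqrt(7879))) = 1/(144*(303/49) + (8203 + sqrt(7879))) = 1/(43632/49 + (8203 + sqrt(7879))) = 1/(445579/49 + sqrt(7879))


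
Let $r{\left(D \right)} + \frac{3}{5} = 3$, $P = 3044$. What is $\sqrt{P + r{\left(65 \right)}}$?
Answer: $\frac{8 \sqrt{1190}}{5} \approx 55.194$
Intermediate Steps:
$r{\left(D \right)} = \frac{12}{5}$ ($r{\left(D \right)} = - \frac{3}{5} + 3 = \frac{12}{5}$)
$\sqrt{P + r{\left(65 \right)}} = \sqrt{3044 + \frac{12}{5}} = \sqrt{\frac{15232}{5}} = \frac{8 \sqrt{1190}}{5}$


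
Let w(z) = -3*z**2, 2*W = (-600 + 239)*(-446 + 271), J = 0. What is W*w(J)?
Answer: 0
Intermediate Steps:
W = 63175/2 (W = ((-600 + 239)*(-446 + 271))/2 = (-361*(-175))/2 = (1/2)*63175 = 63175/2 ≈ 31588.)
W*w(J) = 63175*(-3*0**2)/2 = 63175*(-3*0)/2 = (63175/2)*0 = 0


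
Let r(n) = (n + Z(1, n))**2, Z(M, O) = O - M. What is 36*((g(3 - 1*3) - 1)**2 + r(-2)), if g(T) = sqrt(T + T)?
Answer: 936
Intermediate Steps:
g(T) = sqrt(2)*sqrt(T) (g(T) = sqrt(2*T) = sqrt(2)*sqrt(T))
r(n) = (-1 + 2*n)**2 (r(n) = (n + (n - 1*1))**2 = (n + (n - 1))**2 = (n + (-1 + n))**2 = (-1 + 2*n)**2)
36*((g(3 - 1*3) - 1)**2 + r(-2)) = 36*((sqrt(2)*sqrt(3 - 1*3) - 1)**2 + (-1 + 2*(-2))**2) = 36*((sqrt(2)*sqrt(3 - 3) - 1)**2 + (-1 - 4)**2) = 36*((sqrt(2)*sqrt(0) - 1)**2 + (-5)**2) = 36*((sqrt(2)*0 - 1)**2 + 25) = 36*((0 - 1)**2 + 25) = 36*((-1)**2 + 25) = 36*(1 + 25) = 36*26 = 936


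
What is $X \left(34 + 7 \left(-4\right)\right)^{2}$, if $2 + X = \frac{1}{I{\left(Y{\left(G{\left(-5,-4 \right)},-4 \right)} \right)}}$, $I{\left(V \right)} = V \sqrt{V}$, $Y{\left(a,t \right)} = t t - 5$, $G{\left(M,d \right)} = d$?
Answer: $-72 + \frac{36 \sqrt{11}}{121} \approx -71.013$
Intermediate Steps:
$Y{\left(a,t \right)} = -5 + t^{2}$ ($Y{\left(a,t \right)} = t^{2} - 5 = -5 + t^{2}$)
$I{\left(V \right)} = V^{\frac{3}{2}}$
$X = -2 + \frac{\sqrt{11}}{121}$ ($X = -2 + \frac{1}{\left(-5 + \left(-4\right)^{2}\right)^{\frac{3}{2}}} = -2 + \frac{1}{\left(-5 + 16\right)^{\frac{3}{2}}} = -2 + \frac{1}{11^{\frac{3}{2}}} = -2 + \frac{1}{11 \sqrt{11}} = -2 + \frac{\sqrt{11}}{121} \approx -1.9726$)
$X \left(34 + 7 \left(-4\right)\right)^{2} = \left(-2 + \frac{\sqrt{11}}{121}\right) \left(34 + 7 \left(-4\right)\right)^{2} = \left(-2 + \frac{\sqrt{11}}{121}\right) \left(34 - 28\right)^{2} = \left(-2 + \frac{\sqrt{11}}{121}\right) 6^{2} = \left(-2 + \frac{\sqrt{11}}{121}\right) 36 = -72 + \frac{36 \sqrt{11}}{121}$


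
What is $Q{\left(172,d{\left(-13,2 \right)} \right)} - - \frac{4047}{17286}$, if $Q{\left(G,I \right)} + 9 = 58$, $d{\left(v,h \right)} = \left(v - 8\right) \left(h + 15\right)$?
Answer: $\frac{283687}{5762} \approx 49.234$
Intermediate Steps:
$d{\left(v,h \right)} = \left(-8 + v\right) \left(15 + h\right)$
$Q{\left(G,I \right)} = 49$ ($Q{\left(G,I \right)} = -9 + 58 = 49$)
$Q{\left(172,d{\left(-13,2 \right)} \right)} - - \frac{4047}{17286} = 49 - - \frac{4047}{17286} = 49 - \left(-4047\right) \frac{1}{17286} = 49 - - \frac{1349}{5762} = 49 + \frac{1349}{5762} = \frac{283687}{5762}$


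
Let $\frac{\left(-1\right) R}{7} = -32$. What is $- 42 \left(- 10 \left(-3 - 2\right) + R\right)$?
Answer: $-11508$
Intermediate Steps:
$R = 224$ ($R = \left(-7\right) \left(-32\right) = 224$)
$- 42 \left(- 10 \left(-3 - 2\right) + R\right) = - 42 \left(- 10 \left(-3 - 2\right) + 224\right) = - 42 \left(\left(-10\right) \left(-5\right) + 224\right) = - 42 \left(50 + 224\right) = \left(-42\right) 274 = -11508$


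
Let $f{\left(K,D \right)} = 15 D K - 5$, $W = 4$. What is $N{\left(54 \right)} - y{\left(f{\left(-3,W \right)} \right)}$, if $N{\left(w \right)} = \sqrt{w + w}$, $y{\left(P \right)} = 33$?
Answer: $-33 + 6 \sqrt{3} \approx -22.608$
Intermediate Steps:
$f{\left(K,D \right)} = -5 + 15 D K$ ($f{\left(K,D \right)} = 15 D K - 5 = -5 + 15 D K$)
$N{\left(w \right)} = \sqrt{2} \sqrt{w}$ ($N{\left(w \right)} = \sqrt{2 w} = \sqrt{2} \sqrt{w}$)
$N{\left(54 \right)} - y{\left(f{\left(-3,W \right)} \right)} = \sqrt{2} \sqrt{54} - 33 = \sqrt{2} \cdot 3 \sqrt{6} - 33 = 6 \sqrt{3} - 33 = -33 + 6 \sqrt{3}$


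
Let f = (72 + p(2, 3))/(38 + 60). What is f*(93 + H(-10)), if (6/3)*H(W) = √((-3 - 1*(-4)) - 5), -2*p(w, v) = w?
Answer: 6603/98 + 71*I/98 ≈ 67.378 + 0.72449*I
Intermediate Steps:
p(w, v) = -w/2
H(W) = I (H(W) = √((-3 - 1*(-4)) - 5)/2 = √((-3 + 4) - 5)/2 = √(1 - 5)/2 = √(-4)/2 = (2*I)/2 = I)
f = 71/98 (f = (72 - ½*2)/(38 + 60) = (72 - 1)/98 = 71*(1/98) = 71/98 ≈ 0.72449)
f*(93 + H(-10)) = 71*(93 + I)/98 = 6603/98 + 71*I/98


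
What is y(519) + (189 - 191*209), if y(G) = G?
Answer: -39211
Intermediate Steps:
y(519) + (189 - 191*209) = 519 + (189 - 191*209) = 519 + (189 - 39919) = 519 - 39730 = -39211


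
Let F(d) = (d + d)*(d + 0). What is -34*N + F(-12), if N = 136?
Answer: -4336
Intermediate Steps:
F(d) = 2*d² (F(d) = (2*d)*d = 2*d²)
-34*N + F(-12) = -34*136 + 2*(-12)² = -4624 + 2*144 = -4624 + 288 = -4336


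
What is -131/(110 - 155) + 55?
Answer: 2606/45 ≈ 57.911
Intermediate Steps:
-131/(110 - 155) + 55 = -131/(-45) + 55 = -1/45*(-131) + 55 = 131/45 + 55 = 2606/45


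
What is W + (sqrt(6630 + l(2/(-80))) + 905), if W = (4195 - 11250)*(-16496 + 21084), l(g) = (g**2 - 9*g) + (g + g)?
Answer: -32367435 + sqrt(10608281)/40 ≈ -3.2367e+7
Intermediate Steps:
l(g) = g**2 - 7*g (l(g) = (g**2 - 9*g) + 2*g = g**2 - 7*g)
W = -32368340 (W = -7055*4588 = -32368340)
W + (sqrt(6630 + l(2/(-80))) + 905) = -32368340 + (sqrt(6630 + (2/(-80))*(-7 + 2/(-80))) + 905) = -32368340 + (sqrt(6630 + (2*(-1/80))*(-7 + 2*(-1/80))) + 905) = -32368340 + (sqrt(6630 - (-7 - 1/40)/40) + 905) = -32368340 + (sqrt(6630 - 1/40*(-281/40)) + 905) = -32368340 + (sqrt(6630 + 281/1600) + 905) = -32368340 + (sqrt(10608281/1600) + 905) = -32368340 + (sqrt(10608281)/40 + 905) = -32368340 + (905 + sqrt(10608281)/40) = -32367435 + sqrt(10608281)/40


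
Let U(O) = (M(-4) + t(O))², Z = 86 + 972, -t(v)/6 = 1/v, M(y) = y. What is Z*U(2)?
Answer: 51842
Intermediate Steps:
t(v) = -6/v
Z = 1058
U(O) = (-4 - 6/O)²
Z*U(2) = 1058*(4 + 6/2)² = 1058*(4 + 6*(½))² = 1058*(4 + 3)² = 1058*7² = 1058*49 = 51842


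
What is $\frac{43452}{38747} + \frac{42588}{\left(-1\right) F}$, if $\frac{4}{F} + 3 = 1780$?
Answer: $- \frac{733082308641}{38747} \approx -1.892 \cdot 10^{7}$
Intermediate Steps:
$F = \frac{4}{1777}$ ($F = \frac{4}{-3 + 1780} = \frac{4}{1777} \approx 0.002251$)
$\frac{43452}{38747} + \frac{42588}{\left(-1\right) F} = \frac{43452}{38747} + \frac{42588}{\left(-1\right) \frac{4}{1777}} = 43452 \cdot \frac{1}{38747} + \frac{42588}{- \frac{4}{1777}} = \frac{43452}{38747} + 42588 \left(- \frac{1777}{4}\right) = \frac{43452}{38747} - 18919719 = - \frac{733082308641}{38747}$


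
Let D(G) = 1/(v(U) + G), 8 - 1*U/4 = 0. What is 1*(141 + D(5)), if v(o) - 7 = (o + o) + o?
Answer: 15229/108 ≈ 141.01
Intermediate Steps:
U = 32 (U = 32 - 4*0 = 32 + 0 = 32)
v(o) = 7 + 3*o (v(o) = 7 + ((o + o) + o) = 7 + (2*o + o) = 7 + 3*o)
D(G) = 1/(103 + G) (D(G) = 1/((7 + 3*32) + G) = 1/((7 + 96) + G) = 1/(103 + G))
1*(141 + D(5)) = 1*(141 + 1/(103 + 5)) = 1*(141 + 1/108) = 1*(15229/108) = 15229/108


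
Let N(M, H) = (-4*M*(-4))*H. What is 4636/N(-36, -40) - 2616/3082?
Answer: -5748061/8876160 ≈ -0.64758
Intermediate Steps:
N(M, H) = 16*H*M (N(M, H) = (16*M)*H = 16*H*M)
4636/N(-36, -40) - 2616/3082 = 4636/((16*(-40)*(-36))) - 2616/3082 = 4636/23040 - 2616*1/3082 = 4636*(1/23040) - 1308/1541 = 1159/5760 - 1308/1541 = -5748061/8876160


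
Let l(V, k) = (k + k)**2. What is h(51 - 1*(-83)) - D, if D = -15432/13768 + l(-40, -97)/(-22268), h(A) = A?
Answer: 1310759770/9580807 ≈ 136.81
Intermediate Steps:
l(V, k) = 4*k**2 (l(V, k) = (2*k)**2 = 4*k**2)
D = -26931632/9580807 (D = -15432/13768 + (4*(-97)**2)/(-22268) = -15432*1/13768 + (4*9409)*(-1/22268) = -1929/1721 + 37636*(-1/22268) = -1929/1721 - 9409/5567 = -26931632/9580807 ≈ -2.8110)
h(51 - 1*(-83)) - D = (51 - 1*(-83)) - 1*(-26931632/9580807) = (51 + 83) + 26931632/9580807 = 134 + 26931632/9580807 = 1310759770/9580807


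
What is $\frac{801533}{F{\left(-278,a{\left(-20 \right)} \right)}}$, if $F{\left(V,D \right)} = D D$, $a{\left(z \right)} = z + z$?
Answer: $\frac{801533}{1600} \approx 500.96$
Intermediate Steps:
$a{\left(z \right)} = 2 z$
$F{\left(V,D \right)} = D^{2}$
$\frac{801533}{F{\left(-278,a{\left(-20 \right)} \right)}} = \frac{801533}{\left(2 \left(-20\right)\right)^{2}} = \frac{801533}{\left(-40\right)^{2}} = \frac{801533}{1600}$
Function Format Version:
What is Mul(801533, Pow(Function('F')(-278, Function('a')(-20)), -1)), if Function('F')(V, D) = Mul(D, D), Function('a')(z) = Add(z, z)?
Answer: Rational(801533, 1600) ≈ 500.96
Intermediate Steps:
Function('a')(z) = Mul(2, z)
Function('F')(V, D) = Pow(D, 2)
Mul(801533, Pow(Function('F')(-278, Function('a')(-20)), -1)) = Mul(801533, Pow(Pow(Mul(2, -20), 2), -1)) = Mul(801533, Pow(Pow(-40, 2), -1)) = Mul(801533, Pow(1600, -1)) = Mul(801533, Rational(1, 1600)) = Rational(801533, 1600)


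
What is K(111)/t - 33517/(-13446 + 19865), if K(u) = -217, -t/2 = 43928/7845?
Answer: 7982811383/563947664 ≈ 14.155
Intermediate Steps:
t = -87856/7845 ≈ -11.199
K(111)/t - 33517/(-13446 + 19865) = -217/(-87856/7845) - 33517/(-13446 + 19865) = -217*(-7845/87856) - 33517/6419 = 1702365/87856 - 33517*1/6419 = 1702365/87856 - 33517/6419 = 7982811383/563947664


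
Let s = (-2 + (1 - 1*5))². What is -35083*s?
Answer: -1262988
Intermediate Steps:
s = 36 (s = (-2 + (1 - 5))² = (-2 - 4)² = (-6)² = 36)
-35083*s = -35083*36 = -1262988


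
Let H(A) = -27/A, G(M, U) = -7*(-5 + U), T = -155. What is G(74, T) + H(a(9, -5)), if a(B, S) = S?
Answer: 5627/5 ≈ 1125.4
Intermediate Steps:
G(M, U) = 35 - 7*U
G(74, T) + H(a(9, -5)) = (35 - 7*(-155)) - 27/(-5) = (35 + 1085) - 27*(-1/5) = 1120 + 27/5 = 5627/5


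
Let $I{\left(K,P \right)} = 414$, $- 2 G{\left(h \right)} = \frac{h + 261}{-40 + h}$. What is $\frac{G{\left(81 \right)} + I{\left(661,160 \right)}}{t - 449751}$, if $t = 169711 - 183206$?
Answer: $- \frac{16803}{18993086} \approx -0.00088469$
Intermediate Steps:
$G{\left(h \right)} = - \frac{261 + h}{2 \left(-40 + h\right)}$ ($G{\left(h \right)} = - \frac{\left(h + 261\right) \frac{1}{-40 + h}}{2} = - \frac{\left(261 + h\right) \frac{1}{-40 + h}}{2} = - \frac{\frac{1}{-40 + h} \left(261 + h\right)}{2} = - \frac{261 + h}{2 \left(-40 + h\right)}$)
$t = -13495$ ($t = 169711 - 183206 = -13495$)
$\frac{G{\left(81 \right)} + I{\left(661,160 \right)}}{t - 449751} = \frac{\frac{-261 - 81}{2 \left(-40 + 81\right)} + 414}{-13495 - 449751} = \frac{\frac{-261 - 81}{2 \cdot 41} + 414}{-463246} = \left(\frac{1}{2} \cdot \frac{1}{41} \left(-342\right) + 414\right) \left(- \frac{1}{463246}\right) = \left(- \frac{171}{41} + 414\right) \left(- \frac{1}{463246}\right) = \frac{16803}{41} \left(- \frac{1}{463246}\right) = - \frac{16803}{18993086}$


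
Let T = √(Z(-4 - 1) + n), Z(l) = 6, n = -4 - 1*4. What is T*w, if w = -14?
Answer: -14*I*√2 ≈ -19.799*I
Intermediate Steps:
n = -8 (n = -4 - 4 = -8)
T = I*√2 (T = √(6 - 8) = √(-2) = I*√2 ≈ 1.4142*I)
T*w = (I*√2)*(-14) = -14*I*√2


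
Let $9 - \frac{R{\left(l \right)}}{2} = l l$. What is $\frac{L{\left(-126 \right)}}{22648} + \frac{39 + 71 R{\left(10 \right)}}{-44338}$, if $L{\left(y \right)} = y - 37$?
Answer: $\frac{142273545}{502083512} \approx 0.28337$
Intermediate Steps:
$L{\left(y \right)} = -37 + y$ ($L{\left(y \right)} = y - 37 = -37 + y$)
$R{\left(l \right)} = 18 - 2 l^{2}$ ($R{\left(l \right)} = 18 - 2 l l = 18 - 2 l^{2}$)
$\frac{L{\left(-126 \right)}}{22648} + \frac{39 + 71 R{\left(10 \right)}}{-44338} = \frac{-37 - 126}{22648} + \frac{39 + 71 \left(18 - 2 \cdot 10^{2}\right)}{-44338} = \left(-163\right) \frac{1}{22648} + \left(39 + 71 \left(18 - 200\right)\right) \left(- \frac{1}{44338}\right) = - \frac{163}{22648} + \left(39 + 71 \left(18 - 200\right)\right) \left(- \frac{1}{44338}\right) = - \frac{163}{22648} + \left(39 + 71 \left(-182\right)\right) \left(- \frac{1}{44338}\right) = - \frac{163}{22648} + \left(39 - 12922\right) \left(- \frac{1}{44338}\right) = - \frac{163}{22648} - - \frac{12883}{44338} = - \frac{163}{22648} + \frac{12883}{44338} = \frac{142273545}{502083512}$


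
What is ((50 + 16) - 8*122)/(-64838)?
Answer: 455/32419 ≈ 0.014035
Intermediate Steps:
((50 + 16) - 8*122)/(-64838) = (66 - 976)*(-1/64838) = -910*(-1/64838) = 455/32419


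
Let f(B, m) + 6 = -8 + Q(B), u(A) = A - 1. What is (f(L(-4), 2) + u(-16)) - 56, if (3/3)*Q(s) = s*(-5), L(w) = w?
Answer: -67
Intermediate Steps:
Q(s) = -5*s (Q(s) = s*(-5) = -5*s)
u(A) = -1 + A
f(B, m) = -14 - 5*B (f(B, m) = -6 + (-8 - 5*B) = -14 - 5*B)
(f(L(-4), 2) + u(-16)) - 56 = ((-14 - 5*(-4)) + (-1 - 16)) - 56 = ((-14 + 20) - 17) - 56 = (6 - 17) - 56 = -11 - 56 = -67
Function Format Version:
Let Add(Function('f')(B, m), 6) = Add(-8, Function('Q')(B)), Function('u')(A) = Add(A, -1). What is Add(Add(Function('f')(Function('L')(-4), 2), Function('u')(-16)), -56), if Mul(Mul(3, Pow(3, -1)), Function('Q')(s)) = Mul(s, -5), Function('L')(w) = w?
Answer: -67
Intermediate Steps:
Function('Q')(s) = Mul(-5, s) (Function('Q')(s) = Mul(s, -5) = Mul(-5, s))
Function('u')(A) = Add(-1, A)
Function('f')(B, m) = Add(-14, Mul(-5, B)) (Function('f')(B, m) = Add(-6, Add(-8, Mul(-5, B))) = Add(-14, Mul(-5, B)))
Add(Add(Function('f')(Function('L')(-4), 2), Function('u')(-16)), -56) = Add(Add(Add(-14, Mul(-5, -4)), Add(-1, -16)), -56) = Add(Add(Add(-14, 20), -17), -56) = Add(Add(6, -17), -56) = Add(-11, -56) = -67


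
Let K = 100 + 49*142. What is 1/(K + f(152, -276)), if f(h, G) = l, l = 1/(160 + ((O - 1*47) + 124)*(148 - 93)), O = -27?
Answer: 2910/20538781 ≈ 0.00014168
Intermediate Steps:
K = 7058 (K = 100 + 6958 = 7058)
l = 1/2910 (l = 1/(160 + ((-27 - 1*47) + 124)*(148 - 93)) = 1/(160 + ((-27 - 47) + 124)*55) = 1/(160 + (-74 + 124)*55) = 1/(160 + 50*55) = 1/(160 + 2750) = 1/2910 ≈ 0.00034364)
f(h, G) = 1/2910
1/(K + f(152, -276)) = 1/(7058 + 1/2910) = 1/(20538781/2910) = 2910/20538781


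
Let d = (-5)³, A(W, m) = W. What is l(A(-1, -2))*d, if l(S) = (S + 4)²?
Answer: -1125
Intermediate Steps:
l(S) = (4 + S)²
d = -125
l(A(-1, -2))*d = (4 - 1)²*(-125) = 3²*(-125) = 9*(-125) = -1125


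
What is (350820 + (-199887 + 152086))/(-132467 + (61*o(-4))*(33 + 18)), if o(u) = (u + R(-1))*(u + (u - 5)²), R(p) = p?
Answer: -303019/1330202 ≈ -0.22780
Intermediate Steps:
o(u) = (-1 + u)*(u + (-5 + u)²) (o(u) = (u - 1)*(u + (u - 5)²) = (-1 + u)*(u + (-5 + u)²))
(350820 + (-199887 + 152086))/(-132467 + (61*o(-4))*(33 + 18)) = (350820 + (-199887 + 152086))/(-132467 + (61*(-25 + (-4)³ - 10*(-4)² + 34*(-4)))*(33 + 18)) = (350820 - 47801)/(-132467 + (61*(-25 - 64 - 10*16 - 136))*51) = 303019/(-132467 + (61*(-25 - 64 - 160 - 136))*51) = 303019/(-132467 + (61*(-385))*51) = 303019/(-132467 - 23485*51) = 303019/(-132467 - 1197735) = 303019/(-1330202) = 303019*(-1/1330202) = -303019/1330202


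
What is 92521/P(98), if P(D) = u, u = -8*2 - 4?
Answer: -92521/20 ≈ -4626.0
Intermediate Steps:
u = -20 (u = -16 - 4 = -20)
P(D) = -20
92521/P(98) = 92521/(-20) = 92521*(-1/20) = -92521/20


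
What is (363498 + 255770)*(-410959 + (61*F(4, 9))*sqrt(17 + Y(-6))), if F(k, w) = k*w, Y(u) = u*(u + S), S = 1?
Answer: -254493758012 + 1359912528*sqrt(47) ≈ -2.4517e+11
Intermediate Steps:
Y(u) = u*(1 + u) (Y(u) = u*(u + 1) = u*(1 + u))
(363498 + 255770)*(-410959 + (61*F(4, 9))*sqrt(17 + Y(-6))) = (363498 + 255770)*(-410959 + (61*(4*9))*sqrt(17 - 6*(1 - 6))) = 619268*(-410959 + (61*36)*sqrt(17 - 6*(-5))) = 619268*(-410959 + 2196*sqrt(17 + 30)) = 619268*(-410959 + 2196*sqrt(47)) = -254493758012 + 1359912528*sqrt(47)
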